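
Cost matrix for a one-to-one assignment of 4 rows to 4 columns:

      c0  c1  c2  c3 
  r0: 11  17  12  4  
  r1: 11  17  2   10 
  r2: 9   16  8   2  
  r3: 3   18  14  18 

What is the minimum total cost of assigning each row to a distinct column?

Minimum assignment cost: 24

optimal assignment: row0→col1 (cost 17), row1→col2 (cost 2), row2→col3 (cost 2), row3→col0 (cost 3)
total = 17 + 2 + 2 + 3 = 24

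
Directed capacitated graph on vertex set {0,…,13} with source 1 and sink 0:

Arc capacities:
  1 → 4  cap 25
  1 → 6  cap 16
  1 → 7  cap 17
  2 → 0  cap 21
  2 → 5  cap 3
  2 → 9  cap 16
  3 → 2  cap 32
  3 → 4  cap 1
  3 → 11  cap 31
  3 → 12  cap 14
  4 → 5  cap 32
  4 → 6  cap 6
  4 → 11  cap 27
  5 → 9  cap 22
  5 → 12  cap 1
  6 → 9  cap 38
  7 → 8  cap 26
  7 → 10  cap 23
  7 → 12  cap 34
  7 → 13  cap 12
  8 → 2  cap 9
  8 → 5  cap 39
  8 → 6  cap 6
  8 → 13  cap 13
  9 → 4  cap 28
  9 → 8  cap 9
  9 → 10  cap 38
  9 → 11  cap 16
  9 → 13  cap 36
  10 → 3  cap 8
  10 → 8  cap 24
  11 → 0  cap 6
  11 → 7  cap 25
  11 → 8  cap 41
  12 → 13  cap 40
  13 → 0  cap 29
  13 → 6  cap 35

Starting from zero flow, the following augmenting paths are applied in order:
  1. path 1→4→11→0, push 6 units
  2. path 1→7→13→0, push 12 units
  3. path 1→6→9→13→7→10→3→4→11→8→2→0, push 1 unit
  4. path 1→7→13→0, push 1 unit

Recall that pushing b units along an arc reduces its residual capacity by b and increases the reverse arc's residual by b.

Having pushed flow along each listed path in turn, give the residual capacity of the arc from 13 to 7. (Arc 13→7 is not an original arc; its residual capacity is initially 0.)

after path 1 (1→4→11→0, push 6): res(13,7)=0
after path 2 (1→7→13→0, push 12): res(13,7)=12
after path 3 (1→6→9→13→7→10→3→4→11→8→2→0, push 1): res(13,7)=11
after path 4 (1→7→13→0, push 1): res(13,7)=12

Residual capacity of (13,7): 12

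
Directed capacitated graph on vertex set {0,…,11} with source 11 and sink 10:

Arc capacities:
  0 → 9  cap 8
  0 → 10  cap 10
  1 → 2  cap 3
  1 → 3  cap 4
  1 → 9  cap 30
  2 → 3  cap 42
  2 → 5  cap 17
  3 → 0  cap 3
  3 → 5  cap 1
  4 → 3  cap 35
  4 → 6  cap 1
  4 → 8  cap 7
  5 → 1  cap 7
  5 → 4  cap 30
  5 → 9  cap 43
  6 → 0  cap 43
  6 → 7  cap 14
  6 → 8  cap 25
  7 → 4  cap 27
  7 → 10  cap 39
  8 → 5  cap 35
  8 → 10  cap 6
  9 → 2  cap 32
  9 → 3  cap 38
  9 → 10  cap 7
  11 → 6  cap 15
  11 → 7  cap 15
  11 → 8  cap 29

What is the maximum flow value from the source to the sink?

Maximum flow value: 47

augment #1: 11→7→10 bottleneck 15, total now 15
augment #2: 11→8→10 bottleneck 6, total now 21
augment #3: 11→6→0→10 bottleneck 10, total now 31
augment #4: 11→6→7→10 bottleneck 5, total now 36
augment #5: 11→8→5→9→10 bottleneck 7, total now 43
augment #6: 11→8→5→4→6→7→10 bottleneck 1, total now 44
augment #7: 11→8→5→1→3→0→6→7→10 bottleneck 3, total now 47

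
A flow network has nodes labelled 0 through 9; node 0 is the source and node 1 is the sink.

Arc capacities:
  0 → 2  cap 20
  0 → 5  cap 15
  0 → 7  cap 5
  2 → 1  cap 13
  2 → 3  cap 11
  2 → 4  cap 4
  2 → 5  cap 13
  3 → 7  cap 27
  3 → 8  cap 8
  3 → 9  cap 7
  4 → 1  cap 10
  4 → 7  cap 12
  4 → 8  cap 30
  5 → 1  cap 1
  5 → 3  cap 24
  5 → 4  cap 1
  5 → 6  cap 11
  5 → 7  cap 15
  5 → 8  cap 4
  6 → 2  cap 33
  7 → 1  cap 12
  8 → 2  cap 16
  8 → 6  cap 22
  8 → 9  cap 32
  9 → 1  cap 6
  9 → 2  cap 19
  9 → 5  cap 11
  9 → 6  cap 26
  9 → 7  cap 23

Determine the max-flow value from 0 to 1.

Maximum flow value: 37

augment #1: 0→2→1 bottleneck 13, total now 13
augment #2: 0→5→1 bottleneck 1, total now 14
augment #3: 0→7→1 bottleneck 5, total now 19
augment #4: 0→2→4→1 bottleneck 4, total now 23
augment #5: 0→5→4→1 bottleneck 1, total now 24
augment #6: 0→5→7→1 bottleneck 7, total now 31
augment #7: 0→2→3→9→1 bottleneck 3, total now 34
augment #8: 0→5→3→9→1 bottleneck 3, total now 37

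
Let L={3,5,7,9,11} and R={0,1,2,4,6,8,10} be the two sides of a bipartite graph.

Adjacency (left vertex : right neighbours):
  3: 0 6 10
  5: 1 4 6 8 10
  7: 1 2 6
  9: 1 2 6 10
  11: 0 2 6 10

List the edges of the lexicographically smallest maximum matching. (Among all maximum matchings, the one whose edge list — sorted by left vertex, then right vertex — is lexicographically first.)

Lex-smallest maximum matching: {(3,0), (5,1), (7,2), (9,6), (11,10)}

|M| = 5 (so the lex-smallest maximum matching has 5 edges)
process left vertices in ascending order; for each, take the smallest-labelled available neighbour that still permits 5 edges overall, or leave it unmatched if none does
lex-smallest matching: {3-0, 5-1, 7-2, 9-6, 11-10}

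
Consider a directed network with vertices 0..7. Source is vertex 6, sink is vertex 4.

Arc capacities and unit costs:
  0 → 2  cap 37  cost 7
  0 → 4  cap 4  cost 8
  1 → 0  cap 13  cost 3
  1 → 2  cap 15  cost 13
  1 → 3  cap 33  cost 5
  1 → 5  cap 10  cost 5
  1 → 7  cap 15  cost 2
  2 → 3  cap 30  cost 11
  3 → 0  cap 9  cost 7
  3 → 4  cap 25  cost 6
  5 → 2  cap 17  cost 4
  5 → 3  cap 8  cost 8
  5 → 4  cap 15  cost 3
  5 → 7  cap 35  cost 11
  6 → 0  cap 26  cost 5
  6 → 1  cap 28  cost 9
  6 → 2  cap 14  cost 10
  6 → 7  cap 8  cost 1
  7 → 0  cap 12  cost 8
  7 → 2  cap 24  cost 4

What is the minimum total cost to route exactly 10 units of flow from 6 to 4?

shortest-cost path #1: 6→0→4 push 4 @ unit cost 13 (adds 52)
shortest-cost path #2: 6→1→5→4 push 6 @ unit cost 17 (adds 102)
total cost = 154

Minimum cost for 10 units: 154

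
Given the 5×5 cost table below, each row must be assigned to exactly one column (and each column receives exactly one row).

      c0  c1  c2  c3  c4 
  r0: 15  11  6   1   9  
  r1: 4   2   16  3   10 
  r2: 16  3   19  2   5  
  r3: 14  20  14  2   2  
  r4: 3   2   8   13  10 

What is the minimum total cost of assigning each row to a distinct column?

Minimum assignment cost: 15

optimal assignment: row0→col2 (cost 6), row1→col1 (cost 2), row2→col3 (cost 2), row3→col4 (cost 2), row4→col0 (cost 3)
total = 6 + 2 + 2 + 2 + 3 = 15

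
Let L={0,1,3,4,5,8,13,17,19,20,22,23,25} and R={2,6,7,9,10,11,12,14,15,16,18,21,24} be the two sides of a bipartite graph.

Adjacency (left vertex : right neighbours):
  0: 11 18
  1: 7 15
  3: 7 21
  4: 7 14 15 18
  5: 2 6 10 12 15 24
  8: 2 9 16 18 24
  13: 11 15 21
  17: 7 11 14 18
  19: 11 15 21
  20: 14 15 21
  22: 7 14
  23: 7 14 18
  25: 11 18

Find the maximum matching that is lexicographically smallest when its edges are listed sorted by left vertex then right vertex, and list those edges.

Lex-smallest maximum matching: {(0,11), (1,7), (3,21), (4,14), (5,2), (8,9), (13,15), (17,18)}

|M| = 8 (so the lex-smallest maximum matching has 8 edges)
process left vertices in ascending order; for each, take the smallest-labelled available neighbour that still permits 8 edges overall, or leave it unmatched if none does
lex-smallest matching: {0-11, 1-7, 3-21, 4-14, 5-2, 8-9, 13-15, 17-18}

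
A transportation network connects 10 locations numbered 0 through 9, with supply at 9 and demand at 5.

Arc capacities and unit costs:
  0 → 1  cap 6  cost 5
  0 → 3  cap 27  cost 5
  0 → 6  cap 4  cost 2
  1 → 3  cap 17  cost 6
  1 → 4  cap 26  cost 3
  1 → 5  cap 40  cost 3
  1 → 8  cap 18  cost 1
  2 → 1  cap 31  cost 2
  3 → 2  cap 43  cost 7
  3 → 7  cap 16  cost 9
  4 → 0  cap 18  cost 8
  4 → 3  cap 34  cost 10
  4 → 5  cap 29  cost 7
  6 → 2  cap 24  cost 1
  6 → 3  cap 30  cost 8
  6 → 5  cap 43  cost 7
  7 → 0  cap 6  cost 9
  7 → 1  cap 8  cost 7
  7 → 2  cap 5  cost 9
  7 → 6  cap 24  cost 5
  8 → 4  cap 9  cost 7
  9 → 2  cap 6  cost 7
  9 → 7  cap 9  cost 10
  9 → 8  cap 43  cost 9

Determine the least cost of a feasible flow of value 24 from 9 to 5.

shortest-cost path #1: 9→2→1→5 push 6 @ unit cost 12 (adds 72)
shortest-cost path #2: 9→7→1→5 push 8 @ unit cost 20 (adds 160)
shortest-cost path #3: 9→7→6→2→1→5 push 1 @ unit cost 21 (adds 21)
shortest-cost path #4: 9→8→4→5 push 9 @ unit cost 23 (adds 207)
total cost = 460

Minimum cost for 24 units: 460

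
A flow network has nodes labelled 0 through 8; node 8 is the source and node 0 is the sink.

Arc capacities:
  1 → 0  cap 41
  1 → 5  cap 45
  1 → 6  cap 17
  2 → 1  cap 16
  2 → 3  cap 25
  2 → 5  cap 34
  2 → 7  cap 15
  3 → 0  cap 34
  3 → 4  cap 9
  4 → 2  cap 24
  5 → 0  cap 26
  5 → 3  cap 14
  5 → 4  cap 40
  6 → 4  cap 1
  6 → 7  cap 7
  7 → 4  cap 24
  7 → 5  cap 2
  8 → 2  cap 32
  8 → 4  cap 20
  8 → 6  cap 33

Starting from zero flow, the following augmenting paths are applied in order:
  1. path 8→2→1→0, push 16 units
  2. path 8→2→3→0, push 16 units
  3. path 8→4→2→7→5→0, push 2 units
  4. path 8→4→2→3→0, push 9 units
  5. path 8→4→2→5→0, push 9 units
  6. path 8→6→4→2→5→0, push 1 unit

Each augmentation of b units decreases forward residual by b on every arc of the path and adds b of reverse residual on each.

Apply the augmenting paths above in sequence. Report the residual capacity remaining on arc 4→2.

after path 1 (8→2→1→0, push 16): res(4,2)=24
after path 2 (8→2→3→0, push 16): res(4,2)=24
after path 3 (8→4→2→7→5→0, push 2): res(4,2)=22
after path 4 (8→4→2→3→0, push 9): res(4,2)=13
after path 5 (8→4→2→5→0, push 9): res(4,2)=4
after path 6 (8→6→4→2→5→0, push 1): res(4,2)=3

Residual capacity of (4,2): 3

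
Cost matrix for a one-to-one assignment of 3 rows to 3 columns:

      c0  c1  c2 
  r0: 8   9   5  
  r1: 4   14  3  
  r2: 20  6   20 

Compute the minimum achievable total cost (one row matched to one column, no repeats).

optimal assignment: row0→col2 (cost 5), row1→col0 (cost 4), row2→col1 (cost 6)
total = 5 + 4 + 6 = 15

Minimum assignment cost: 15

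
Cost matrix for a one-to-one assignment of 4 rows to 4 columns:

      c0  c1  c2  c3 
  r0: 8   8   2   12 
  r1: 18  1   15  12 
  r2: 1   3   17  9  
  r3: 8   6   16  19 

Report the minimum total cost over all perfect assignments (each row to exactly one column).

optimal assignment: row0→col2 (cost 2), row1→col1 (cost 1), row2→col3 (cost 9), row3→col0 (cost 8)
total = 2 + 1 + 9 + 8 = 20

Minimum assignment cost: 20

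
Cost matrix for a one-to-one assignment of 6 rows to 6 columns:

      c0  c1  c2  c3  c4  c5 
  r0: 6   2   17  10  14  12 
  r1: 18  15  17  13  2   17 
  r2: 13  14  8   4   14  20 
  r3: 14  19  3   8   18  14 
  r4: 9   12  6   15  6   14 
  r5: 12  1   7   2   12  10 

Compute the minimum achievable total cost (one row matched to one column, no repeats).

one of 2 optimal assignments: row0→col0 (cost 6), row1→col4 (cost 2), row2→col3 (cost 4), row3→col2 (cost 3), row4→col5 (cost 14), row5→col1 (cost 1)
total = 6 + 2 + 4 + 3 + 14 + 1 = 30

Minimum assignment cost: 30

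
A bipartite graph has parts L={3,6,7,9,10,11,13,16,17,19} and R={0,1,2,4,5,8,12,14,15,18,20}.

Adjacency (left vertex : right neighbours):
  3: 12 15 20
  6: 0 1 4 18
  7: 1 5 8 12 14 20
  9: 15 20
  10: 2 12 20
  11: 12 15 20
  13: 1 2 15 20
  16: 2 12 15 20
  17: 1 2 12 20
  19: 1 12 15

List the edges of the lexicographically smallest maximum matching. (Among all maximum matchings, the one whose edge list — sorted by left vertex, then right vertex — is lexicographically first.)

|M| = 7 (so the lex-smallest maximum matching has 7 edges)
process left vertices in ascending order; for each, take the smallest-labelled available neighbour that still permits 7 edges overall, or leave it unmatched if none does
lex-smallest matching: {3-12, 6-0, 7-5, 9-15, 10-2, 11-20, 13-1}

Lex-smallest maximum matching: {(3,12), (6,0), (7,5), (9,15), (10,2), (11,20), (13,1)}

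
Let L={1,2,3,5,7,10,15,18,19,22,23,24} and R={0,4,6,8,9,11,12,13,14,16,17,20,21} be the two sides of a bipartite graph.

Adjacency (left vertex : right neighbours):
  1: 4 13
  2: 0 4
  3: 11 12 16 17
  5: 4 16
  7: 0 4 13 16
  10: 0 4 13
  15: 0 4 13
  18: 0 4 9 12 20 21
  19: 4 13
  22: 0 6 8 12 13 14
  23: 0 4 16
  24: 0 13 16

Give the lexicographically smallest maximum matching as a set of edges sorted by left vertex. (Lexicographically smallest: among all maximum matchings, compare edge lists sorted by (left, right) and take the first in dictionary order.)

|M| = 7 (so the lex-smallest maximum matching has 7 edges)
process left vertices in ascending order; for each, take the smallest-labelled available neighbour that still permits 7 edges overall, or leave it unmatched if none does
lex-smallest matching: {1-4, 2-0, 3-11, 5-16, 7-13, 18-9, 22-6}

Lex-smallest maximum matching: {(1,4), (2,0), (3,11), (5,16), (7,13), (18,9), (22,6)}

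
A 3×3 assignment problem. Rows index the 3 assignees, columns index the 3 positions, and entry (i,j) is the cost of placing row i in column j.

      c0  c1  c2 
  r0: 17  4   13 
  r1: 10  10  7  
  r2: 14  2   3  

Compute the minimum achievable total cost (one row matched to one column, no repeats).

Minimum assignment cost: 17

optimal assignment: row0→col1 (cost 4), row1→col0 (cost 10), row2→col2 (cost 3)
total = 4 + 10 + 3 = 17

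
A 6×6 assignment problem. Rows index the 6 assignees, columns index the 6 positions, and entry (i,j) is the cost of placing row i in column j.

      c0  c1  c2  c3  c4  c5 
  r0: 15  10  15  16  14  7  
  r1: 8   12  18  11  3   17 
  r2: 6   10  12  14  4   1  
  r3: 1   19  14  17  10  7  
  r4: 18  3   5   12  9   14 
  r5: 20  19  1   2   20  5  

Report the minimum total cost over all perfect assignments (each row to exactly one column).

optimal assignment: row0→col1 (cost 10), row1→col4 (cost 3), row2→col5 (cost 1), row3→col0 (cost 1), row4→col2 (cost 5), row5→col3 (cost 2)
total = 10 + 3 + 1 + 1 + 5 + 2 = 22

Minimum assignment cost: 22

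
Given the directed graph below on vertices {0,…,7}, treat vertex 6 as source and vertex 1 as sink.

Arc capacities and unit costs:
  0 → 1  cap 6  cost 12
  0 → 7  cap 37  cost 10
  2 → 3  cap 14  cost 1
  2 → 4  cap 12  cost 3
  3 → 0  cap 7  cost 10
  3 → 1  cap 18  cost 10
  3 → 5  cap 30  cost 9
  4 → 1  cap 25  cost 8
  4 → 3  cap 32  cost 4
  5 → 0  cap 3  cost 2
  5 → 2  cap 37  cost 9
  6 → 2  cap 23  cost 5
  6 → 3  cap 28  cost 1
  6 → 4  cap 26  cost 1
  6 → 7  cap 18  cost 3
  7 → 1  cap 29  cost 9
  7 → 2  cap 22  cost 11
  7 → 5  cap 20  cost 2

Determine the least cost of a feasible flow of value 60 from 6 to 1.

shortest-cost path #1: 6→4→1 push 25 @ unit cost 9 (adds 225)
shortest-cost path #2: 6→3→1 push 18 @ unit cost 11 (adds 198)
shortest-cost path #3: 6→7→1 push 17 @ unit cost 12 (adds 204)
total cost = 627

Minimum cost for 60 units: 627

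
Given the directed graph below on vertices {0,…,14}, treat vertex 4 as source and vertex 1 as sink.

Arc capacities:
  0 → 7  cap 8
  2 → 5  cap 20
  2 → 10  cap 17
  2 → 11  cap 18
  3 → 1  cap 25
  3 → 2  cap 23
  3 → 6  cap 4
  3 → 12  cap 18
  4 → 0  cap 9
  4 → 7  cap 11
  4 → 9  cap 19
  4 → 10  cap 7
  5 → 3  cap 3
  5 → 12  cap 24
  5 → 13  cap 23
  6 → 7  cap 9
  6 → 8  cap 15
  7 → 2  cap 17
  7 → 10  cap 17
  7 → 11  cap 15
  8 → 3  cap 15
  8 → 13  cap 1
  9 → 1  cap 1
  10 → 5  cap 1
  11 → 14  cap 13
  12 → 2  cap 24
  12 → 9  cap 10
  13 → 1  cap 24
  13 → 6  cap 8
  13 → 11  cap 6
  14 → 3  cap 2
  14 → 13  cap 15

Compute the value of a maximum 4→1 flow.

augment #1: 4→9→1 bottleneck 1, total now 1
augment #2: 4→10→5→3→1 bottleneck 1, total now 2
augment #3: 4→7→2→5→3→1 bottleneck 2, total now 4
augment #4: 4→7→2→5→13→1 bottleneck 9, total now 13
augment #5: 4→0→7→2→5→13→1 bottleneck 6, total now 19
augment #6: 4→0→7→11→14→3→1 bottleneck 2, total now 21

Maximum flow value: 21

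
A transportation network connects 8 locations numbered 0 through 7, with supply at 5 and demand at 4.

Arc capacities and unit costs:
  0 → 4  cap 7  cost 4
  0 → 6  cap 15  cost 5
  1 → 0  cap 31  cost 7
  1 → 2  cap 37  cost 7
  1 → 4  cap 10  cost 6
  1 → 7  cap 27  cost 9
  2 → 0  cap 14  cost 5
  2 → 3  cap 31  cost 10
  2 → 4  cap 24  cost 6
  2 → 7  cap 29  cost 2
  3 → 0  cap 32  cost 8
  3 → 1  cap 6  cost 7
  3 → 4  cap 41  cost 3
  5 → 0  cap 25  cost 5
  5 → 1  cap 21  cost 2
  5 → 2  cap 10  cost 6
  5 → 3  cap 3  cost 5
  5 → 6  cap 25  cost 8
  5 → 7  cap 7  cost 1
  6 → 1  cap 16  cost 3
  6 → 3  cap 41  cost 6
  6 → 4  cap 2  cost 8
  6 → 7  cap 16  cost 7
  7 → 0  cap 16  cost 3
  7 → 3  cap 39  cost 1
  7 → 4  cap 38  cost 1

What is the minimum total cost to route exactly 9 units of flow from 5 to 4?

Minimum cost for 9 units: 30

shortest-cost path #1: 5→7→4 push 7 @ unit cost 2 (adds 14)
shortest-cost path #2: 5→1→4 push 2 @ unit cost 8 (adds 16)
total cost = 30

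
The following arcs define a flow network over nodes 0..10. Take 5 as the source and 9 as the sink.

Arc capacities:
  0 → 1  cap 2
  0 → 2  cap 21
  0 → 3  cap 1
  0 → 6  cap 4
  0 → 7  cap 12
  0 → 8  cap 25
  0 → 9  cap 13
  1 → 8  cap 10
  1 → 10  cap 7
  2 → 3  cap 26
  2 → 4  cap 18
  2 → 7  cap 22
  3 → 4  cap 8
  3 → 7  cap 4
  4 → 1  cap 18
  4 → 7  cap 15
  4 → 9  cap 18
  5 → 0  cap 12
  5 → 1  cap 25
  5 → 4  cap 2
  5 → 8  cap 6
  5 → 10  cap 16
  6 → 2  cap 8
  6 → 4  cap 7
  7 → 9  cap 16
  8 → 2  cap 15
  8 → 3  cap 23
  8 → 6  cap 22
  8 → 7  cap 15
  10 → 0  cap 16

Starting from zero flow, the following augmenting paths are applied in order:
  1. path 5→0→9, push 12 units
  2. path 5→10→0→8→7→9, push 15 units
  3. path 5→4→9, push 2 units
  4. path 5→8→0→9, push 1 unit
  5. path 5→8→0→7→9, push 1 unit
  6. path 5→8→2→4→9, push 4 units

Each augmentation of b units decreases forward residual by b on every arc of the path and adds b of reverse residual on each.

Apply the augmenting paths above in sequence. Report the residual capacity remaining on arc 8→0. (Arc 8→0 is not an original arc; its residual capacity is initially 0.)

after path 1 (5→0→9, push 12): res(8,0)=0
after path 2 (5→10→0→8→7→9, push 15): res(8,0)=15
after path 3 (5→4→9, push 2): res(8,0)=15
after path 4 (5→8→0→9, push 1): res(8,0)=14
after path 5 (5→8→0→7→9, push 1): res(8,0)=13
after path 6 (5→8→2→4→9, push 4): res(8,0)=13

Residual capacity of (8,0): 13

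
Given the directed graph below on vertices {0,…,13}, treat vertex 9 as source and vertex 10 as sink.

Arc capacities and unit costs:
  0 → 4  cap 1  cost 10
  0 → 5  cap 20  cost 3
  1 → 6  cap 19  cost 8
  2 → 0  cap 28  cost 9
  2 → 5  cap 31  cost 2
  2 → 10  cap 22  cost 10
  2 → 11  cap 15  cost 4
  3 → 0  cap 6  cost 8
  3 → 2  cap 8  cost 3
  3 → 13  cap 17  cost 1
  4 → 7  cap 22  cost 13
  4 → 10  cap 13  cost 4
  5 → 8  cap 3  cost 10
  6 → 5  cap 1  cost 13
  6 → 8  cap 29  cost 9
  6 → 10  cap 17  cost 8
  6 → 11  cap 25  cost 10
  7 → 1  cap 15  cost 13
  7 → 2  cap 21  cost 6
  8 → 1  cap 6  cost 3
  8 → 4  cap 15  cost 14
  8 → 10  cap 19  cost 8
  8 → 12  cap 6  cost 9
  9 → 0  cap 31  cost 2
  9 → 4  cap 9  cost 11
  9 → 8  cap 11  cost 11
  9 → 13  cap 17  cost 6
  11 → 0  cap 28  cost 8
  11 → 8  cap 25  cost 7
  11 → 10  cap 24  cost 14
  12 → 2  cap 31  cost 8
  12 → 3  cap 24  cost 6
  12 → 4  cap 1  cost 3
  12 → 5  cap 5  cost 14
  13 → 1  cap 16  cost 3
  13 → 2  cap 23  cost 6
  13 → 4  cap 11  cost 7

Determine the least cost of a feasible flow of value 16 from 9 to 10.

Minimum cost for 16 units: 259

shortest-cost path #1: 9→4→10 push 9 @ unit cost 15 (adds 135)
shortest-cost path #2: 9→0→4→10 push 1 @ unit cost 16 (adds 16)
shortest-cost path #3: 9→13→4→10 push 3 @ unit cost 17 (adds 51)
shortest-cost path #4: 9→8→10 push 3 @ unit cost 19 (adds 57)
total cost = 259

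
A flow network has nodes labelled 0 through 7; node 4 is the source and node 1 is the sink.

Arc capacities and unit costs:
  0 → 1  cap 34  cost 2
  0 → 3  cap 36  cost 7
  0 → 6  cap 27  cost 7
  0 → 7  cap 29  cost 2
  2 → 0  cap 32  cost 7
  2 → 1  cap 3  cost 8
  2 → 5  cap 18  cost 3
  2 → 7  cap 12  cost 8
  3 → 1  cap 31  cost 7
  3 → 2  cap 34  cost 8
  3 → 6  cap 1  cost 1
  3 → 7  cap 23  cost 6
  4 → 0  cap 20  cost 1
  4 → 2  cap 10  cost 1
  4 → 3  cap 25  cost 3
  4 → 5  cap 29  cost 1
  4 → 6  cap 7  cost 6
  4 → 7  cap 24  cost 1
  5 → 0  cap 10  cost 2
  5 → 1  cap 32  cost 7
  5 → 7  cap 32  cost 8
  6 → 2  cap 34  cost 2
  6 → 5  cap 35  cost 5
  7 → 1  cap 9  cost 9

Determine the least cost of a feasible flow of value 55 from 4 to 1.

shortest-cost path #1: 4→0→1 push 20 @ unit cost 3 (adds 60)
shortest-cost path #2: 4→5→0→1 push 10 @ unit cost 5 (adds 50)
shortest-cost path #3: 4→5→1 push 19 @ unit cost 8 (adds 152)
shortest-cost path #4: 4→2→1 push 3 @ unit cost 9 (adds 27)
shortest-cost path #5: 4→7→1 push 3 @ unit cost 10 (adds 30)
total cost = 319

Minimum cost for 55 units: 319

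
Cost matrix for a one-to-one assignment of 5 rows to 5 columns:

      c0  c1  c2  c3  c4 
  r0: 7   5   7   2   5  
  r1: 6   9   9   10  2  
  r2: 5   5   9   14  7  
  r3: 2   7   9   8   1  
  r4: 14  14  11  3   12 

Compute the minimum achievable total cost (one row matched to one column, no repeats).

optimal assignment: row0→col2 (cost 7), row1→col4 (cost 2), row2→col1 (cost 5), row3→col0 (cost 2), row4→col3 (cost 3)
total = 7 + 2 + 5 + 2 + 3 = 19

Minimum assignment cost: 19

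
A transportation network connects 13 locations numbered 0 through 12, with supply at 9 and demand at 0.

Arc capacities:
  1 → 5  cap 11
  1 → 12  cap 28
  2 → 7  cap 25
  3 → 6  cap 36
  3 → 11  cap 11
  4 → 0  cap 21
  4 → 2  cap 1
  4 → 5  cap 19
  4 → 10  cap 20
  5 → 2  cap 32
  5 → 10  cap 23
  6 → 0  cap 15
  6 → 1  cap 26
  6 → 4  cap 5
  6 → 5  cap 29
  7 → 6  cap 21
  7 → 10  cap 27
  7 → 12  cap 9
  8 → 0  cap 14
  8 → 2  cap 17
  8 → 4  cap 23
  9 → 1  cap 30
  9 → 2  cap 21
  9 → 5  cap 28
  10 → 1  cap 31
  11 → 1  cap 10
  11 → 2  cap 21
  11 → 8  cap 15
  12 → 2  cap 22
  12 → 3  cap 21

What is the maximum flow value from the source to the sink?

Maximum flow value: 31

augment #1: 9→2→7→6→0 bottleneck 15, total now 15
augment #2: 9→2→7→6→4→0 bottleneck 5, total now 20
augment #3: 9→1→12→3→11→8→0 bottleneck 11, total now 31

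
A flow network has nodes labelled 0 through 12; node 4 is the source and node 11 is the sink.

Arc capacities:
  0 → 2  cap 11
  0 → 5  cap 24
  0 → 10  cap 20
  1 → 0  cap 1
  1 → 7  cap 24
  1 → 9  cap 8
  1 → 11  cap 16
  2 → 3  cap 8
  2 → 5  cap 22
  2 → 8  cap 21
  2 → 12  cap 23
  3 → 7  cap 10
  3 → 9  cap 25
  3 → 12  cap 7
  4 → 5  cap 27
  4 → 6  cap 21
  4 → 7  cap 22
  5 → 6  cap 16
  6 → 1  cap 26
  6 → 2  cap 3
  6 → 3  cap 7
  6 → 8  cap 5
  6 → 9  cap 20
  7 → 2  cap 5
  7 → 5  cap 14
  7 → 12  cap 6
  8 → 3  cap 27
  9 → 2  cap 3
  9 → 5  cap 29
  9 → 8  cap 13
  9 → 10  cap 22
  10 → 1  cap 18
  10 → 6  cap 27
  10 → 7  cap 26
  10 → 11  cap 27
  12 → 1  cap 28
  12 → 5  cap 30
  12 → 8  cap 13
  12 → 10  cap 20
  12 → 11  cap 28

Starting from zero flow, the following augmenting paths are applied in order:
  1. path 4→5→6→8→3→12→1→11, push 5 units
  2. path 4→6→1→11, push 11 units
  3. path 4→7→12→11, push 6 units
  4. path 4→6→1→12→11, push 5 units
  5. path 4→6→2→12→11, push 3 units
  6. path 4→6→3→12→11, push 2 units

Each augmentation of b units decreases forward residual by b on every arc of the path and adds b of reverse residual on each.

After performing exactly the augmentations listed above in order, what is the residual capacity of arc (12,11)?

after path 1 (4→5→6→8→3→12→1→11, push 5): res(12,11)=28
after path 2 (4→6→1→11, push 11): res(12,11)=28
after path 3 (4→7→12→11, push 6): res(12,11)=22
after path 4 (4→6→1→12→11, push 5): res(12,11)=17
after path 5 (4→6→2→12→11, push 3): res(12,11)=14
after path 6 (4→6→3→12→11, push 2): res(12,11)=12

Residual capacity of (12,11): 12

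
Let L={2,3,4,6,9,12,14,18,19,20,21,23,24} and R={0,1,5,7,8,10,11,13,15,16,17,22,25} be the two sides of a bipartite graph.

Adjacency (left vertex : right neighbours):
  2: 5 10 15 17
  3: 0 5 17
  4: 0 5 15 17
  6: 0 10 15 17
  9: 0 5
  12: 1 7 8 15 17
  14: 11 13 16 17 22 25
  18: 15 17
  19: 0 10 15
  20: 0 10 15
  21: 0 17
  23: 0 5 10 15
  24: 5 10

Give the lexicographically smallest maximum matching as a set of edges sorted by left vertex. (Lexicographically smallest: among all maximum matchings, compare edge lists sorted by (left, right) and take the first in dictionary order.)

|M| = 7 (so the lex-smallest maximum matching has 7 edges)
process left vertices in ascending order; for each, take the smallest-labelled available neighbour that still permits 7 edges overall, or leave it unmatched if none does
lex-smallest matching: {2-5, 3-0, 4-15, 6-10, 12-1, 14-11, 18-17}

Lex-smallest maximum matching: {(2,5), (3,0), (4,15), (6,10), (12,1), (14,11), (18,17)}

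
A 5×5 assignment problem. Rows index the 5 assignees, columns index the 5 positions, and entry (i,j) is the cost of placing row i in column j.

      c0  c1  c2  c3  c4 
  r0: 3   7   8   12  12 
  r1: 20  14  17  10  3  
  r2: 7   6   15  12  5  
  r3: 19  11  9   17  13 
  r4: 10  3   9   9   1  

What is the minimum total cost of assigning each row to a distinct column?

Minimum assignment cost: 29

optimal assignment: row0→col0 (cost 3), row1→col3 (cost 10), row2→col1 (cost 6), row3→col2 (cost 9), row4→col4 (cost 1)
total = 3 + 10 + 6 + 9 + 1 = 29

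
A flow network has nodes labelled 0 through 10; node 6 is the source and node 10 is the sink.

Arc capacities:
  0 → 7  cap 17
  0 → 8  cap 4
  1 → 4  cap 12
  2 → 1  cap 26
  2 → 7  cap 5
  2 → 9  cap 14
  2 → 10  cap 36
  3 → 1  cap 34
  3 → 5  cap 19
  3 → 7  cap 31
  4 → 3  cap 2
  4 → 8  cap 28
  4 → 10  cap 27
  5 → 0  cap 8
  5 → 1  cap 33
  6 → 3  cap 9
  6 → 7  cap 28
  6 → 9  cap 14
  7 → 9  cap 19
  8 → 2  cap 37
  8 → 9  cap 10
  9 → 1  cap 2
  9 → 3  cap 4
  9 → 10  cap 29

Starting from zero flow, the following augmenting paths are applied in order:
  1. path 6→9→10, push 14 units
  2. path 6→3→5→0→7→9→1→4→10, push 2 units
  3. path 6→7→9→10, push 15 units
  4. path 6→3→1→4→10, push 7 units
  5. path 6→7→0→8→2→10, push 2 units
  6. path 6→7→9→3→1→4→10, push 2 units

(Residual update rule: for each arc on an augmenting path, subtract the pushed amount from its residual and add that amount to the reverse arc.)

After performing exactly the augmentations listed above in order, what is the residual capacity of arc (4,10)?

after path 1 (6→9→10, push 14): res(4,10)=27
after path 2 (6→3→5→0→7→9→1→4→10, push 2): res(4,10)=25
after path 3 (6→7→9→10, push 15): res(4,10)=25
after path 4 (6→3→1→4→10, push 7): res(4,10)=18
after path 5 (6→7→0→8→2→10, push 2): res(4,10)=18
after path 6 (6→7→9→3→1→4→10, push 2): res(4,10)=16

Residual capacity of (4,10): 16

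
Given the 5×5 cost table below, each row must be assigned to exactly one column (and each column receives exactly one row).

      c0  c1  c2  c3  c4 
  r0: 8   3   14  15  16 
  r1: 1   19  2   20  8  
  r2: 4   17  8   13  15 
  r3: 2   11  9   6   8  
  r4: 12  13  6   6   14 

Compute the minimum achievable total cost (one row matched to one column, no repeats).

optimal assignment: row0→col1 (cost 3), row1→col2 (cost 2), row2→col0 (cost 4), row3→col4 (cost 8), row4→col3 (cost 6)
total = 3 + 2 + 4 + 8 + 6 = 23

Minimum assignment cost: 23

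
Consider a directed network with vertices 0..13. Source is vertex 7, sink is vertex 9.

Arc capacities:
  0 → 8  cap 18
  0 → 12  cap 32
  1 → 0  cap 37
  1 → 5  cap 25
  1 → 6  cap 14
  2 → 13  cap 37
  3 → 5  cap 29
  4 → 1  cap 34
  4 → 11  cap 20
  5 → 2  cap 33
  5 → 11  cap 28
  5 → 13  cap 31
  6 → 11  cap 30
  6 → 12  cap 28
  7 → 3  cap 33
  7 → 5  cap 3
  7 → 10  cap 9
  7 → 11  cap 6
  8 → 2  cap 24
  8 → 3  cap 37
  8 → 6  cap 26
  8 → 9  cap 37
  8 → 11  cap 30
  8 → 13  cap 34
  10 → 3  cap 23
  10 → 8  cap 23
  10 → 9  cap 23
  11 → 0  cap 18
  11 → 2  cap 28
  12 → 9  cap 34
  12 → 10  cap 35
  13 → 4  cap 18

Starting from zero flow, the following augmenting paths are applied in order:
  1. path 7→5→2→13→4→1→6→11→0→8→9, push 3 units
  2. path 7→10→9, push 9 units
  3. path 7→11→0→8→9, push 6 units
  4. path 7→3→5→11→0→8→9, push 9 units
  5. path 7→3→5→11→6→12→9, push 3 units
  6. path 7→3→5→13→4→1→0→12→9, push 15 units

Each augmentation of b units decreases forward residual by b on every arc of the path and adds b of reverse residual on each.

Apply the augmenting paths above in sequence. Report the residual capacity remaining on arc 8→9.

Residual capacity of (8,9): 19

after path 1 (7→5→2→13→4→1→6→11→0→8→9, push 3): res(8,9)=34
after path 2 (7→10→9, push 9): res(8,9)=34
after path 3 (7→11→0→8→9, push 6): res(8,9)=28
after path 4 (7→3→5→11→0→8→9, push 9): res(8,9)=19
after path 5 (7→3→5→11→6→12→9, push 3): res(8,9)=19
after path 6 (7→3→5→13→4→1→0→12→9, push 15): res(8,9)=19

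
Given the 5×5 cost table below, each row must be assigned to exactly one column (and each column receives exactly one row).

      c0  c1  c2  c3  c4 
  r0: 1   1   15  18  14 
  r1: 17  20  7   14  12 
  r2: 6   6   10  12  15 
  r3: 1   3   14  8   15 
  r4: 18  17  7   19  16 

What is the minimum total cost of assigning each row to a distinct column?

optimal assignment: row0→col1 (cost 1), row1→col4 (cost 12), row2→col3 (cost 12), row3→col0 (cost 1), row4→col2 (cost 7)
total = 1 + 12 + 12 + 1 + 7 = 33

Minimum assignment cost: 33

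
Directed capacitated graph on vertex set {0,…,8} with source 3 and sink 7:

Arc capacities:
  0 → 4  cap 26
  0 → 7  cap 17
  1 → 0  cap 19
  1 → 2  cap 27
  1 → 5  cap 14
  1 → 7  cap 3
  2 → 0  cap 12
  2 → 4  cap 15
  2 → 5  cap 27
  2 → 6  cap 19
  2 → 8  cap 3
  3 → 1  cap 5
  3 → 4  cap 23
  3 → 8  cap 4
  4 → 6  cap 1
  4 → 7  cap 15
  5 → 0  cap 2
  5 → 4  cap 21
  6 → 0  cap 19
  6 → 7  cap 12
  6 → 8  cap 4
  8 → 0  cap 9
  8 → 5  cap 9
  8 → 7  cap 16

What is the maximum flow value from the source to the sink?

Maximum flow value: 25

augment #1: 3→1→7 bottleneck 3, total now 3
augment #2: 3→4→7 bottleneck 15, total now 18
augment #3: 3→8→7 bottleneck 4, total now 22
augment #4: 3→1→0→7 bottleneck 2, total now 24
augment #5: 3→4→6→7 bottleneck 1, total now 25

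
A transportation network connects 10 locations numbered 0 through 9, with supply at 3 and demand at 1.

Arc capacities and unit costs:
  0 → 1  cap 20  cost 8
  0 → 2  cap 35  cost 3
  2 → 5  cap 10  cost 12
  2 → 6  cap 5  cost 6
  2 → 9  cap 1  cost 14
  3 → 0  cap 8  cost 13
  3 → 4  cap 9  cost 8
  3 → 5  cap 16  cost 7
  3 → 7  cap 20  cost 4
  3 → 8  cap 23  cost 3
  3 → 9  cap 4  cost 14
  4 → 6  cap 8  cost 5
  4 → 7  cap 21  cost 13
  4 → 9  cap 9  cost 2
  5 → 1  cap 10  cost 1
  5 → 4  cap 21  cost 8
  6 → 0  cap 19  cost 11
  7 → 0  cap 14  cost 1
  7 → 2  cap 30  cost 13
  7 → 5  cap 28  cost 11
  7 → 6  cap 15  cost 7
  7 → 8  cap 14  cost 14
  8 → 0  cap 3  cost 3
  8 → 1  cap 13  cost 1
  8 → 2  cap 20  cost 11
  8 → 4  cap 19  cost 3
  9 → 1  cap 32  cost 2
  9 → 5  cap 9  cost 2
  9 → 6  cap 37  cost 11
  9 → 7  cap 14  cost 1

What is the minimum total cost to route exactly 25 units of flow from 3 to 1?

Minimum cost for 25 units: 152

shortest-cost path #1: 3→8→1 push 13 @ unit cost 4 (adds 52)
shortest-cost path #2: 3→5→1 push 10 @ unit cost 8 (adds 80)
shortest-cost path #3: 3→8→4→9→1 push 2 @ unit cost 10 (adds 20)
total cost = 152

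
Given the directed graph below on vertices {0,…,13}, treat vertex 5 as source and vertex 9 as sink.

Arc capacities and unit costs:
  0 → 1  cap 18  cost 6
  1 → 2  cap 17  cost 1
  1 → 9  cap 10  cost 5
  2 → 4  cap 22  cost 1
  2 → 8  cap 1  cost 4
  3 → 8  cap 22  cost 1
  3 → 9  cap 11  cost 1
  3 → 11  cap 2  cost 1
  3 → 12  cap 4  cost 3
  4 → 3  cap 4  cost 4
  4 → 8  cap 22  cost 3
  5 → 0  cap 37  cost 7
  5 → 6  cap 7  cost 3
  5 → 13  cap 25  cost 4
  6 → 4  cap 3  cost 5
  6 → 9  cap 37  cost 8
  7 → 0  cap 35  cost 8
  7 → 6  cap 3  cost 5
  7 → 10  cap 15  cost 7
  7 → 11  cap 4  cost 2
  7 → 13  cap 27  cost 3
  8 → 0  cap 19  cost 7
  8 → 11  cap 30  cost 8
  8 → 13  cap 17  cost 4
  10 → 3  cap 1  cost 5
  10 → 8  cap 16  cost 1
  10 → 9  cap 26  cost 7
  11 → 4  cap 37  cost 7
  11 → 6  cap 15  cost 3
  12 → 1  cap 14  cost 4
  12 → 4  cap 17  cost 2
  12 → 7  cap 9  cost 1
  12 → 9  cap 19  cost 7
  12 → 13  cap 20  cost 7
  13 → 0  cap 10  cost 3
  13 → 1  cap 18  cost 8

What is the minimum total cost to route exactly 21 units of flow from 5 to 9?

Minimum cost for 21 units: 323

shortest-cost path #1: 5→6→9 push 7 @ unit cost 11 (adds 77)
shortest-cost path #2: 5→13→1→9 push 10 @ unit cost 17 (adds 170)
shortest-cost path #3: 5→13→1→2→4→3→9 push 4 @ unit cost 19 (adds 76)
total cost = 323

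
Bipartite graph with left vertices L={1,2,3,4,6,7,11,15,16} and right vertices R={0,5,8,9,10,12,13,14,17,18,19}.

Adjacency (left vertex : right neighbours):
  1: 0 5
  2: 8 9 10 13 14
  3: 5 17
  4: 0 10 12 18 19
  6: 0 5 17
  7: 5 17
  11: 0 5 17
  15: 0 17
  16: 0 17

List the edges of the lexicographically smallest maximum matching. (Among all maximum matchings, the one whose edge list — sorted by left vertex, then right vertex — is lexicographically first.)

Lex-smallest maximum matching: {(1,0), (2,8), (3,5), (4,10), (6,17)}

|M| = 5 (so the lex-smallest maximum matching has 5 edges)
process left vertices in ascending order; for each, take the smallest-labelled available neighbour that still permits 5 edges overall, or leave it unmatched if none does
lex-smallest matching: {1-0, 2-8, 3-5, 4-10, 6-17}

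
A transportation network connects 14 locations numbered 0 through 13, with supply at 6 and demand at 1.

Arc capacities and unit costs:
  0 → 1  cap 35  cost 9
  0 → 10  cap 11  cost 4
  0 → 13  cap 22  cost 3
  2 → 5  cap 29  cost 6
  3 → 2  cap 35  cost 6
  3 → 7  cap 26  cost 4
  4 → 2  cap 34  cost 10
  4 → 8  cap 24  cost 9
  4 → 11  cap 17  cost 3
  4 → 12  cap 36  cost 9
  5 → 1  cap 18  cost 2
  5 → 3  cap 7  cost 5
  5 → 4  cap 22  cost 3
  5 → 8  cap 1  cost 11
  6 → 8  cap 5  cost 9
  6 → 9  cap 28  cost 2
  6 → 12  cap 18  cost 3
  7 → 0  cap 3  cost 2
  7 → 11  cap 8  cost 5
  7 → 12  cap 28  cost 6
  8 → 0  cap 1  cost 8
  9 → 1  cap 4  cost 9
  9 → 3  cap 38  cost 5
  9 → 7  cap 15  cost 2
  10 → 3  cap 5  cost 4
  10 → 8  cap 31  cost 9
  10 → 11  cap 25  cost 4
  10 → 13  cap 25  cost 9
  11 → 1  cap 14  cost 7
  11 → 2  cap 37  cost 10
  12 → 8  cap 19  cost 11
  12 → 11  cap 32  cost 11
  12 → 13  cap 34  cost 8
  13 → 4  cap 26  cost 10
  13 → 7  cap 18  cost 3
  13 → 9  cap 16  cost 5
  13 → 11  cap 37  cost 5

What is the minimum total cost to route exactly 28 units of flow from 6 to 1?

Minimum cost for 28 units: 490

shortest-cost path #1: 6→9→1 push 4 @ unit cost 11 (adds 44)
shortest-cost path #2: 6→9→7→0→1 push 3 @ unit cost 15 (adds 45)
shortest-cost path #3: 6→9→7→11→1 push 8 @ unit cost 16 (adds 128)
shortest-cost path #4: 6→12→11→1 push 6 @ unit cost 21 (adds 126)
shortest-cost path #5: 6→9→3→2→5→1 push 7 @ unit cost 21 (adds 147)
total cost = 490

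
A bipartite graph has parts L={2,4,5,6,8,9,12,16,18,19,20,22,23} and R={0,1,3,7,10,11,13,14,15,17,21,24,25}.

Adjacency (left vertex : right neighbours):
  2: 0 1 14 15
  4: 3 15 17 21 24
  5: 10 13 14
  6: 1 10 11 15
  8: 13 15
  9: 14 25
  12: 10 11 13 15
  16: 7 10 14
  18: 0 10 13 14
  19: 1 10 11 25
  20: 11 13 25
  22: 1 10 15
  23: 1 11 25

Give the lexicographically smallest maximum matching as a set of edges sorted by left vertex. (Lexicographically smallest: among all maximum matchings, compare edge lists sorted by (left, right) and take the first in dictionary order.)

Lex-smallest maximum matching: {(2,0), (4,3), (5,10), (6,1), (8,13), (9,14), (12,11), (16,7), (19,25), (22,15)}

|M| = 10 (so the lex-smallest maximum matching has 10 edges)
process left vertices in ascending order; for each, take the smallest-labelled available neighbour that still permits 10 edges overall, or leave it unmatched if none does
lex-smallest matching: {2-0, 4-3, 5-10, 6-1, 8-13, 9-14, 12-11, 16-7, 19-25, 22-15}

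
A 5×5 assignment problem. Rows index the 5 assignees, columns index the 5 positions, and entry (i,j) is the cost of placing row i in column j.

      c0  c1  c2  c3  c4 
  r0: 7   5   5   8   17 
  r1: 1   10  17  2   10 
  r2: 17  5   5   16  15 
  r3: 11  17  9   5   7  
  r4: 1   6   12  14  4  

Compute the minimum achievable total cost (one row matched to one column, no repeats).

Minimum assignment cost: 20

one of 4 optimal assignments: row0→col1 (cost 5), row1→col0 (cost 1), row2→col2 (cost 5), row3→col3 (cost 5), row4→col4 (cost 4)
total = 5 + 1 + 5 + 5 + 4 = 20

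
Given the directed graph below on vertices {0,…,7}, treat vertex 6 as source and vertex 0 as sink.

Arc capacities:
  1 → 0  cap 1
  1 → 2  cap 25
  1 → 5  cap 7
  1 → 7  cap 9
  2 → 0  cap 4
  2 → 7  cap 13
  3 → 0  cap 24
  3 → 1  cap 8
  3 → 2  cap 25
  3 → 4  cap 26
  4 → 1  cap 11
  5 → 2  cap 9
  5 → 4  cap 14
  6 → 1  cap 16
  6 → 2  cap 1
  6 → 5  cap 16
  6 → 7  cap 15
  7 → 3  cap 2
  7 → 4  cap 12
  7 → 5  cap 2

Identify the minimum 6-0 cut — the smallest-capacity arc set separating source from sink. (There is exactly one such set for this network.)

Min-cut arcs: {(1,0), (2,0), (7,3)} (total capacity 7)

augment #1: 6→1→0 push 1
augment #2: 6→2→0 push 1
augment #3: 6→1→2→0 push 3
augment #4: 6→7→3→0 push 2
max flow = 7; residual-reachable set from 6 gives S-side
cut edges (S→T): {(1,0), (2,0), (7,3)} total cap 7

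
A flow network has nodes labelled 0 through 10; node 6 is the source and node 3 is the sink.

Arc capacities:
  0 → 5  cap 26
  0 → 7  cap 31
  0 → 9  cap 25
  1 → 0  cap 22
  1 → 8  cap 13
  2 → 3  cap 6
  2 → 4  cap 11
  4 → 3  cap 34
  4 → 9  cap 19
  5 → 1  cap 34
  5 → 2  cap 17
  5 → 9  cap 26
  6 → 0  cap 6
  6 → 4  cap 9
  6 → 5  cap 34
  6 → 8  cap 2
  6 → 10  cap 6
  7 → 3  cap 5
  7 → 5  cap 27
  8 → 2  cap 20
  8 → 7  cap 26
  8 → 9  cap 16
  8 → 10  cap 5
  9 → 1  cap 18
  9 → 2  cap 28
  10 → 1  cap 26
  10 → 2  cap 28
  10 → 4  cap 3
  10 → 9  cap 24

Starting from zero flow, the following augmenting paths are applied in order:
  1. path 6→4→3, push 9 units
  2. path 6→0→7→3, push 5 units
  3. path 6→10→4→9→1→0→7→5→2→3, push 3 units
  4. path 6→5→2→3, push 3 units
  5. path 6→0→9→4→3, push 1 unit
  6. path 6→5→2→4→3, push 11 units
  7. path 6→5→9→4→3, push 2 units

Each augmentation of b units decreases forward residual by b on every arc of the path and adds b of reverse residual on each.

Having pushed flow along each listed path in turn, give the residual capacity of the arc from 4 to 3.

after path 1 (6→4→3, push 9): res(4,3)=25
after path 2 (6→0→7→3, push 5): res(4,3)=25
after path 3 (6→10→4→9→1→0→7→5→2→3, push 3): res(4,3)=25
after path 4 (6→5→2→3, push 3): res(4,3)=25
after path 5 (6→0→9→4→3, push 1): res(4,3)=24
after path 6 (6→5→2→4→3, push 11): res(4,3)=13
after path 7 (6→5→9→4→3, push 2): res(4,3)=11

Residual capacity of (4,3): 11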